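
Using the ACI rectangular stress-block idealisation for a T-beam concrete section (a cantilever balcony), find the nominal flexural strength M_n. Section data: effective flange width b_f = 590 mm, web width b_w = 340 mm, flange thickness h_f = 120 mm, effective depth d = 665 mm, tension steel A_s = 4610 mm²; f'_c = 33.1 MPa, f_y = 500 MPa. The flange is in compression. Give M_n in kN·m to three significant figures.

M_n ≈ 1370 kN·m

Tension: T = A_s f_y = 4610 × 500 = 2305000 N.
Try a within the flange: a = T/(0.85 f'_c b_f) = 2305000/(0.85 × 33.1 × 590) = 138.86 mm.
a = 138.86 > h_f = 120 mm: the block extends into the web. Split into flange-overhang and web parts.
C_f = 0.85 f'_c (b_f − b_w) h_f = 0.85 × 33.1 × (590 − 340) × 120 = 844050 N.
Remaining web compression depth: a_w = (T − C_f)/(0.85 f'_c b_w) = (2305000 − 844050)/(0.85 × 33.1 × 340) = 152.72 mm.
M_n = C_f(d − h_f/2) + (T − C_f)(d − a_w/2) = 844050 × (665 − 60) + 1460950 × (665 − 76.36) = 510.65 + 859.97 = 1370.62 × 10⁶ N·mm.
M_n = 1370.62 kN·m.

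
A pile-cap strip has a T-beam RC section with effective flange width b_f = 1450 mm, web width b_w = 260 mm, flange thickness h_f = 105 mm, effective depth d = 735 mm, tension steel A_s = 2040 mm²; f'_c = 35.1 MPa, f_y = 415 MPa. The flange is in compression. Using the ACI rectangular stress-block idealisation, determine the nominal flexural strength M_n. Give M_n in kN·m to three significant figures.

M_n ≈ 614 kN·m

Tension: T = A_s f_y = 2040 × 415 = 846600 N.
Try a within the flange: a = T/(0.85 f'_c b_f) = 846600/(0.85 × 35.1 × 1450) = 19.57 mm.
Since a = 19.57 ≤ h_f = 105 mm, the stress block lies entirely in the flange; analyse as a rectangular beam of width b_f.
M_n = T(d − a/2) = 846600 × (735 − 9.785) = 613.97 × 10⁶ N·mm.
M_n = 613.97 kN·m.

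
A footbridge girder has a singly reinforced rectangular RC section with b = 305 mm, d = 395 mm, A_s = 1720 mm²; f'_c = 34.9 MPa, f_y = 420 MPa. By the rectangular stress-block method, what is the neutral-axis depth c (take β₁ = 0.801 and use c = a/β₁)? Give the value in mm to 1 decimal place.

T = A_s f_y = 1720 × 420 = 722400 N = 722.4 kN.
Setting C = 0.85 f'_c a b equal to T: a = 722400/(0.85 × 34.9 × 305) = 79.842 mm.
With β₁ = 0.801, c = a/β₁ = 79.842/0.801 = 99.7 mm.

c ≈ 99.7 mm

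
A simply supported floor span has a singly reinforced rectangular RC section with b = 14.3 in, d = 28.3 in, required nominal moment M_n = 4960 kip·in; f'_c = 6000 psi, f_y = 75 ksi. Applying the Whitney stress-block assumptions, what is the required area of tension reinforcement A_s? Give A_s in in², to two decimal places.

A_s ≈ 2.45 in²

From M_n = 0.85 f'_c a b (d − a/2):
a = d − √(d² − 2M_n/(0.85 f'_c b)) = 28.3 − √(28.3² − 2 × 4960/(0.85 × 6 × 14.3)) = 2.515 in.
A_s = 0.85 f'_c a b / f_y = 0.85 × 6 × 2.515 × 14.3 / 75 = 2.446 in².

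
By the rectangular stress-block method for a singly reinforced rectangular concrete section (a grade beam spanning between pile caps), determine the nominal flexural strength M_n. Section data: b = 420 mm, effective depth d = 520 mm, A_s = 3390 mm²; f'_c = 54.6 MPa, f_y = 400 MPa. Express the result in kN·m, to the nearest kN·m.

T = A_s f_y = 3390 × 400 = 1356000 N = 1356 kN.
From C = T: a = T/(0.85 f'_c b) = 1356000/(0.85 × 54.6 × 420) = 69.57 mm.
M_n = T(d − a/2) = 1356 kN × (520 − 34.785) mm = 657.95 kN·m.

M_n ≈ 658 kN·m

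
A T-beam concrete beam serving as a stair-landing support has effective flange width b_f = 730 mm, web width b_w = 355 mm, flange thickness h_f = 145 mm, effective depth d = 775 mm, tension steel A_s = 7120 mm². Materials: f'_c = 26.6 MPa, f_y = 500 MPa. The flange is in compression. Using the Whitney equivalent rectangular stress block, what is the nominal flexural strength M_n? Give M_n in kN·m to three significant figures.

Tension: T = A_s f_y = 7120 × 500 = 3560000 N.
Try a within the flange: a = T/(0.85 f'_c b_f) = 3560000/(0.85 × 26.6 × 730) = 215.69 mm.
a = 215.69 > h_f = 145 mm: the block extends into the web. Split into flange-overhang and web parts.
C_f = 0.85 f'_c (b_f − b_w) h_f = 0.85 × 26.6 × (730 − 355) × 145 = 1229419 N.
Remaining web compression depth: a_w = (T − C_f)/(0.85 f'_c b_w) = (3560000 − 1229419)/(0.85 × 26.6 × 355) = 290.36 mm.
M_n = C_f(d − h_f/2) + (T − C_f)(d − a_w/2) = 1229419 × (775 − 72.5) + 2330581 × (775 − 145.18) = 863.67 + 1467.85 = 2331.52 × 10⁶ N·mm.
M_n = 2331.52 kN·m.

M_n ≈ 2330 kN·m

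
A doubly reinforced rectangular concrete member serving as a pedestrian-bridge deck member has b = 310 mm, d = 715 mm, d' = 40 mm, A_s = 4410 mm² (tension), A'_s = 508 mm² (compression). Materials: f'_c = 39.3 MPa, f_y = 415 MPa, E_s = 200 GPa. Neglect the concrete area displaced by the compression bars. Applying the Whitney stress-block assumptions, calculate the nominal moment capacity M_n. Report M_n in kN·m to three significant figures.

Assume both tension and compression steel yield.
Net tension couple steel: A_s − A'_s = 3902 mm².
a = (A_s − A'_s) f_y / (0.85 f'_c b) = 1619330/(0.85 × 39.3 × 310) = 156.37 mm.
c = a/β₁ = 156.37/0.769 = 203.34 mm; ε'_s = 0.003(c − d')/c = 0.0024 ≥ f_y/E_s = 0.0021, so compression steel does yield.
M_n = (A_s − A'_s) f_y (d − a/2) + A'_s f_y (d − d') = [1619330 × (715 − 78.185) + 210820 × (715 − 40)] × 10⁻⁶ = 1031.21 + 142.30 = 1173.51 kN·m.

M_n ≈ 1170 kN·m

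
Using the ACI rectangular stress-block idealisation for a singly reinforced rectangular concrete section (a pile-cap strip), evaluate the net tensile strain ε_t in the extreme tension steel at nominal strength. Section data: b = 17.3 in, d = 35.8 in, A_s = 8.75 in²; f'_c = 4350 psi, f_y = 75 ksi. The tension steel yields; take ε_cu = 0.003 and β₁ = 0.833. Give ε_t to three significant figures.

a = A_s f_y/(0.85 f'_c b) = 10.259 in.
β₁ = 0.833, so c = a/β₁ = 10.259/0.833 = 12.316 in.
From the linear strain diagram with ε_cu = 0.003: ε_t = 0.003 (d − c)/c = 0.003 × (35.8 − 12.316)/12.316 = 0.00572.
Since ε_t ≥ 0.005, the section is tension-controlled.

ε_t ≈ 0.00572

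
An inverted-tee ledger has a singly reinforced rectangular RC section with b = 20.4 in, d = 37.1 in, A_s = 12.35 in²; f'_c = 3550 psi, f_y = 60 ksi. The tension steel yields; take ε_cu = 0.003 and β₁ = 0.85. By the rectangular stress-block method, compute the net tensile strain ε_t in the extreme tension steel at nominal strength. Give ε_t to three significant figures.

a = A_s f_y/(0.85 f'_c b) = 12.038 in.
β₁ = 0.85, so c = a/β₁ = 12.038/0.85 = 14.162 in.
From the linear strain diagram with ε_cu = 0.003: ε_t = 0.003 (d − c)/c = 0.003 × (37.1 − 14.162)/14.162 = 0.00486.
ε_t is between 0.004 and 0.005 — transition zone.

ε_t ≈ 0.00486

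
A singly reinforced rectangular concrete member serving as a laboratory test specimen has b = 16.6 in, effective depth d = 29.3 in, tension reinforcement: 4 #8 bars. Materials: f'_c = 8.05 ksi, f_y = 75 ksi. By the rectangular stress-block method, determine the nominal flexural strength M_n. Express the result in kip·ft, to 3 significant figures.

M_n ≈ 558 kip·ft

A_s = 4 × 0.79 = 3.16 in².
T = A_s f_y = 3.16 × 75 = 237 kips.
a = T/(0.85 f'_c b) = 237/(0.85 × 8.05 × 16.6) = 2.087 in.
M_n = T(d − a/2) = 237 × (29.3 − 1.0435) = 6696.8 kip·in = 6696.8/12 = 558.07 kip·ft.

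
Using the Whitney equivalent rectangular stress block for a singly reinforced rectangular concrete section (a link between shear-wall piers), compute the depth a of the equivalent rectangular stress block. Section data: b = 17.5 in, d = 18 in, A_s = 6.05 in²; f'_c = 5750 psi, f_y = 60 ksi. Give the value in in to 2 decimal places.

T = A_s f_y = 6.05 × 60 = 363 kips.
a = T/(0.85 f'_c b) = 363/(0.85 × 5.75 × 17.5) = 4.24 in.

a ≈ 4.24 in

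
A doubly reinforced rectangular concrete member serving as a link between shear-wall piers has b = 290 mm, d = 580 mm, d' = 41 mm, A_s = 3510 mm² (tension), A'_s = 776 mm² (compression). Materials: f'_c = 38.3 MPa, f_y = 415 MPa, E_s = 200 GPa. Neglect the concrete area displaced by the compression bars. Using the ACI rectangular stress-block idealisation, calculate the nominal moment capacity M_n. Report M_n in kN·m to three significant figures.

M_n ≈ 763 kN·m

Assume both tension and compression steel yield.
Net tension couple steel: A_s − A'_s = 2734 mm².
a = (A_s − A'_s) f_y / (0.85 f'_c b) = 1134610/(0.85 × 38.3 × 290) = 120.18 mm.
c = a/β₁ = 120.18/0.776 = 154.87 mm; ε'_s = 0.003(c − d')/c = 0.0022 ≥ f_y/E_s = 0.0021, so compression steel does yield.
M_n = (A_s − A'_s) f_y (d − a/2) + A'_s f_y (d − d') = [1134610 × (580 − 60.09) + 322040 × (580 − 41)] × 10⁻⁶ = 589.90 + 173.58 = 763.48 kN·m.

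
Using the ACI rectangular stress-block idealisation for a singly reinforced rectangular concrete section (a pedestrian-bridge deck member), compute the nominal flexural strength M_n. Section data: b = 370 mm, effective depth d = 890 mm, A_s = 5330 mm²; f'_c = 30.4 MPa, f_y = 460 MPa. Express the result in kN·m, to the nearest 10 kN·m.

T = A_s f_y = 5330 × 460 = 2451800 N = 2451.8 kN.
From C = T: a = T/(0.85 f'_c b) = 2451800/(0.85 × 30.4 × 370) = 256.44 mm.
M_n = T(d − a/2) = 2451.8 kN × (890 − 128.22) mm = 1867.73 kN·m.

M_n ≈ 1870 kN·m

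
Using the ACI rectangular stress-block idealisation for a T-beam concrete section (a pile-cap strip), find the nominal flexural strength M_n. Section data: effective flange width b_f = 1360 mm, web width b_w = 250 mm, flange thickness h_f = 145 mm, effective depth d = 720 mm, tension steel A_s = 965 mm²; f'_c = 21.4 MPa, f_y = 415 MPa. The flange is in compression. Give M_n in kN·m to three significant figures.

Tension: T = A_s f_y = 965 × 415 = 400475 N.
Try a within the flange: a = T/(0.85 f'_c b_f) = 400475/(0.85 × 21.4 × 1360) = 16.19 mm.
Since a = 16.19 ≤ h_f = 145 mm, the stress block lies entirely in the flange; analyse as a rectangular beam of width b_f.
M_n = T(d − a/2) = 400475 × (720 − 8.095) = 285.10 × 10⁶ N·mm.
M_n = 285.10 kN·m.

M_n ≈ 285 kN·m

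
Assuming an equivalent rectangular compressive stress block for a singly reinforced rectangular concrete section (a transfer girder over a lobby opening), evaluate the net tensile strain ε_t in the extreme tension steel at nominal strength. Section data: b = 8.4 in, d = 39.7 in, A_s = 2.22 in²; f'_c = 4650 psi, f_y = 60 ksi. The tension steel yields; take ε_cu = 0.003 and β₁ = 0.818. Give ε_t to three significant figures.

ε_t ≈ 0.0213

a = A_s f_y/(0.85 f'_c b) = 4.012 in.
β₁ = 0.818, so c = a/β₁ = 4.012/0.818 = 4.905 in.
From the linear strain diagram with ε_cu = 0.003: ε_t = 0.003 (d − c)/c = 0.003 × (39.7 − 4.905)/4.905 = 0.0213.
Since ε_t ≥ 0.005, the section is tension-controlled.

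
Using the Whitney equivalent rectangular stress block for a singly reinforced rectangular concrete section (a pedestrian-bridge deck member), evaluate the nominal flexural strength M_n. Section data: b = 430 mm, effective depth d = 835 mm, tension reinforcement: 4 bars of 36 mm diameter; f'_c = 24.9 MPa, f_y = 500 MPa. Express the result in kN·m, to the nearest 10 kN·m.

A_s = 4 × 1018 = 4072 mm².
T = A_s f_y = 4072 × 500 = 2036000 N = 2036 kN.
From C = T: a = T/(0.85 f'_c b) = 2036000/(0.85 × 24.9 × 430) = 223.71 mm.
M_n = T(d − a/2) = 2036 kN × (835 − 111.855) mm = 1472.32 kN·m.

M_n ≈ 1470 kN·m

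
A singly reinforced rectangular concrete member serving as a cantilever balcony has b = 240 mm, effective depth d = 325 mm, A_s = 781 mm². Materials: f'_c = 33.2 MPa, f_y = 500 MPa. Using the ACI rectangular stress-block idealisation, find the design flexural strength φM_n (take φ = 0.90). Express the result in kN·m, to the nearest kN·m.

φM_n ≈ 104 kN·m

T = A_s f_y = 781 × 500 = 390500 N = 390.5 kN.
From C = T: a = T/(0.85 f'_c b) = 390500/(0.85 × 33.2 × 240) = 57.66 mm.
M_n = T(d − a/2) = 390.5 kN × (325 − 28.83) mm = 115.65 kN·m.
φM_n = 0.90 × 115.65 = 104.09 kN·m.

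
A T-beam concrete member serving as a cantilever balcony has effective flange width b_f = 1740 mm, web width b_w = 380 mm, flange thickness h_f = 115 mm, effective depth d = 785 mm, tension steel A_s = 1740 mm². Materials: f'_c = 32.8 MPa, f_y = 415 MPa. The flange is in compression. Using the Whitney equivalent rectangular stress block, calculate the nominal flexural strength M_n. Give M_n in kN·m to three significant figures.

Tension: T = A_s f_y = 1740 × 415 = 722100 N.
Try a within the flange: a = T/(0.85 f'_c b_f) = 722100/(0.85 × 32.8 × 1740) = 14.89 mm.
Since a = 14.89 ≤ h_f = 115 mm, the stress block lies entirely in the flange; analyse as a rectangular beam of width b_f.
M_n = T(d − a/2) = 722100 × (785 − 7.445) = 561.47 × 10⁶ N·mm.
M_n = 561.47 kN·m.

M_n ≈ 561 kN·m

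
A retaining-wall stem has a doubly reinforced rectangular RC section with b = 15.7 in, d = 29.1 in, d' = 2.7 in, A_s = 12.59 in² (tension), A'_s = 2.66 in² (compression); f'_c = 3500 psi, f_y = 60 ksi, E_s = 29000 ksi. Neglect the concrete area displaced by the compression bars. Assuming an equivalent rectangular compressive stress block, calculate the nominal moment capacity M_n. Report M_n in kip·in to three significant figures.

Assume both steels yield.
a = (A_s − A'_s) f_y/(0.85 f'_c b) = (12.59 − 2.66) × 60/(0.85 × 3.5 × 15.7) = 12.756 in.
c = a/β₁ = 12.756/0.85 = 15.007 in; ε'_s = 0.003(c − d')/c = 0.0025 ≥ ε_y = 0.0021, so the compression steel yields.
M_n = (A_s − A'_s) f_y (d − a/2) + A'_s f_y (d − d') = 595.8 × (29.1 − 6.378) + 159.6 × (29.1 − 2.7) = 13537.8 + 4213.4 = 17751.2 kip·in.

M_n ≈ 17800 kip·in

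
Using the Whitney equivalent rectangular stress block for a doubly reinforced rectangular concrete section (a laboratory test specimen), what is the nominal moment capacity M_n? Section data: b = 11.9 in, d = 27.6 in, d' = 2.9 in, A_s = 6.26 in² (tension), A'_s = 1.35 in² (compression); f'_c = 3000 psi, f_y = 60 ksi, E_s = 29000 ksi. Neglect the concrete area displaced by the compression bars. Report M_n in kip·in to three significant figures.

M_n ≈ 8700 kip·in

Assume both steels yield.
a = (A_s − A'_s) f_y/(0.85 f'_c b) = (6.26 − 1.35) × 60/(0.85 × 3 × 11.9) = 9.708 in.
c = a/β₁ = 9.708/0.85 = 11.421 in; ε'_s = 0.003(c − d')/c = 0.0022 ≥ ε_y = 0.0021, so the compression steel yields.
M_n = (A_s − A'_s) f_y (d − a/2) + A'_s f_y (d − d') = 294.6 × (27.6 − 4.854) + 81 × (27.6 − 2.9) = 6701.0 + 2000.7 = 8701.7 kip·in.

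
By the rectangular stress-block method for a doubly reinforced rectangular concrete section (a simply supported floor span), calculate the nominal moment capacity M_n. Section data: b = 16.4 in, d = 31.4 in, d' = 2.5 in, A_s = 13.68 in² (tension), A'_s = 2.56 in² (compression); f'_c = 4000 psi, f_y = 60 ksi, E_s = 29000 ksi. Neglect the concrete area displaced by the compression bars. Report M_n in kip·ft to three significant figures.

Assume both steels yield.
a = (A_s − A'_s) f_y/(0.85 f'_c b) = (13.68 − 2.56) × 60/(0.85 × 4 × 16.4) = 11.966 in.
c = a/β₁ = 11.966/0.85 = 14.078 in; ε'_s = 0.003(c − d')/c = 0.0025 ≥ ε_y = 0.0021, so the compression steel yields.
M_n = (A_s − A'_s) f_y (d − a/2) + A'_s f_y (d − d') = 667.2 × (31.4 − 5.983) + 153.6 × (31.4 − 2.5) = 16958.2 + 4439.0 = 21397.2 kip·in = 21397.2/12 = 1783.10 kip·ft.

M_n ≈ 1780 kip·ft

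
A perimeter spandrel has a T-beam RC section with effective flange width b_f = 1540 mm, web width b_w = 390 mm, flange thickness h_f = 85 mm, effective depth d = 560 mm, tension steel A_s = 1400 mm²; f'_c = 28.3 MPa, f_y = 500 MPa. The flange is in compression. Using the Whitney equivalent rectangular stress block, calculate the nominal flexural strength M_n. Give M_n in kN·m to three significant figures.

Tension: T = A_s f_y = 1400 × 500 = 700000 N.
Try a within the flange: a = T/(0.85 f'_c b_f) = 700000/(0.85 × 28.3 × 1540) = 18.90 mm.
Since a = 18.90 ≤ h_f = 85 mm, the stress block lies entirely in the flange; analyse as a rectangular beam of width b_f.
M_n = T(d − a/2) = 700000 × (560 − 9.45) = 385.39 × 10⁶ N·mm.
M_n = 385.39 kN·m.

M_n ≈ 385 kN·m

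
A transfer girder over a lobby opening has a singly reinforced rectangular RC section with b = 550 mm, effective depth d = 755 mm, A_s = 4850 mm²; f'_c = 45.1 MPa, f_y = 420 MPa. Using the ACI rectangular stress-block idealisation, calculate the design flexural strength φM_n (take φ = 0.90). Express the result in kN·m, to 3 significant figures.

T = A_s f_y = 4850 × 420 = 2037000 N = 2037 kN.
From C = T: a = T/(0.85 f'_c b) = 2037000/(0.85 × 45.1 × 550) = 96.61 mm.
M_n = T(d − a/2) = 2037 kN × (755 − 48.305) mm = 1439.54 kN·m.
φM_n = 0.90 × 1439.54 = 1295.59 kN·m.

φM_n ≈ 1300 kN·m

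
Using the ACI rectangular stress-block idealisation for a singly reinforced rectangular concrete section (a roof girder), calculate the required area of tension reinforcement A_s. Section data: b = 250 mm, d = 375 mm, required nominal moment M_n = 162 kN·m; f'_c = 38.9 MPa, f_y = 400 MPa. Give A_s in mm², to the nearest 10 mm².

A_s ≈ 1170 mm²

With M_n = 0.85 f'_c a b (d − a/2), solve the quadratic for a:
a = d − √(d² − 2M_n/(0.85 f'_c b)) = 375 − √(375² − 2 × 162×10⁶/(0.85 × 38.9 × 250)) = 56.52 mm.
A_s = 0.85 f'_c a b / f_y = 0.85 × 38.9 × 56.52 × 250 / 400 = 1168.0 mm².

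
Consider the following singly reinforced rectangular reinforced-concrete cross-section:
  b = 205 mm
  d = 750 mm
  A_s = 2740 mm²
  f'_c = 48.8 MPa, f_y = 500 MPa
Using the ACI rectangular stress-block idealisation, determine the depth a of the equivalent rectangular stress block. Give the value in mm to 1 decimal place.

a ≈ 161.1 mm

T = A_s f_y = 2740 × 500 = 1370000 N = 1370 kN.
Setting C = 0.85 f'_c a b equal to T: a = 1370000/(0.85 × 48.8 × 205) = 161.1 mm.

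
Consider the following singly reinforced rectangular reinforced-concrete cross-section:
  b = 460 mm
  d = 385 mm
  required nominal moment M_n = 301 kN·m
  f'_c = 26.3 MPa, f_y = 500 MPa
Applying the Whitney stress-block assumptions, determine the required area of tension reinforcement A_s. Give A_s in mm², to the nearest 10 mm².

A_s ≈ 1760 mm²

With M_n = 0.85 f'_c a b (d − a/2), solve the quadratic for a:
a = d − √(d² − 2M_n/(0.85 f'_c b)) = 385 − √(385² − 2 × 301×10⁶/(0.85 × 26.3 × 460)) = 85.53 mm.
A_s = 0.85 f'_c a b / f_y = 0.85 × 26.3 × 85.53 × 460 / 500 = 1759.1 mm².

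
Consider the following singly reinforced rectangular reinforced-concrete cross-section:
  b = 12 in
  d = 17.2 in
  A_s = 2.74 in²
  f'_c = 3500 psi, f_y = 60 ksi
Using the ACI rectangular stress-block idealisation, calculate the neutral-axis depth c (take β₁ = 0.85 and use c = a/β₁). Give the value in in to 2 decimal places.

T = A_s f_y = 2.74 × 60 = 164.4 kips.
a = T/(0.85 f'_c b) = 164.4/(0.85 × 3.5 × 12) = 4.6050 in.
With β₁ = 0.85, c = a/β₁ = 4.6050/0.85 = 5.42 in.

c ≈ 5.42 in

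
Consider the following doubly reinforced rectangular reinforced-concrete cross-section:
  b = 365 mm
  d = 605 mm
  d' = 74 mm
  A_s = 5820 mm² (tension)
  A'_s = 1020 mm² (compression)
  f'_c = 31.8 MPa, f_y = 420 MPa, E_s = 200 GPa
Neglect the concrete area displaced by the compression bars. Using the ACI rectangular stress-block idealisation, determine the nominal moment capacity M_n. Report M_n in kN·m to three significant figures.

M_n ≈ 1240 kN·m

Assume both tension and compression steel yield.
Net tension couple steel: A_s − A'_s = 4800 mm².
a = (A_s − A'_s) f_y / (0.85 f'_c b) = 2016000/(0.85 × 31.8 × 365) = 204.34 mm.
c = a/β₁ = 204.34/0.823 = 248.29 mm; ε'_s = 0.003(c − d')/c = 0.0021 ≥ f_y/E_s = 0.0021, so compression steel does yield.
M_n = (A_s − A'_s) f_y (d − a/2) + A'_s f_y (d − d') = [2016000 × (605 − 102.17) + 428400 × (605 − 74)] × 10⁻⁶ = 1013.71 + 227.48 = 1241.19 kN·m.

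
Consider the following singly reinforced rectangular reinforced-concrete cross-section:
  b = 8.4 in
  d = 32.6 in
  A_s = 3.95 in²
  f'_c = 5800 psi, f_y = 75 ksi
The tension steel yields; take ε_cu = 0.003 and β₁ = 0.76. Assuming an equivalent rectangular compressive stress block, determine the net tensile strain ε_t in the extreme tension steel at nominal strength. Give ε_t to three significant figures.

ε_t ≈ 0.00739

a = A_s f_y/(0.85 f'_c b) = 7.154 in.
β₁ = 0.76, so c = a/β₁ = 7.154/0.76 = 9.413 in.
From the linear strain diagram with ε_cu = 0.003: ε_t = 0.003 (d − c)/c = 0.003 × (32.6 − 9.413)/9.413 = 0.00739.
Since ε_t ≥ 0.005, the section is tension-controlled.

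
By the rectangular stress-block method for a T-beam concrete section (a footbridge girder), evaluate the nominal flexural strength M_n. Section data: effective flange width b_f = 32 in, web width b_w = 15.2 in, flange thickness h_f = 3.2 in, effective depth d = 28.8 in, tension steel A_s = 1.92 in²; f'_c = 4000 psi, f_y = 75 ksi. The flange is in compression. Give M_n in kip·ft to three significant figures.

Tension: T = A_s f_y = 1.92 × 75 = 144 kips.
Try a within the flange: a = T/(0.85 f'_c b_f) = 144/(0.85 × 4 × 32) = 1.324 in.
Since a = 1.324 ≤ h_f = 3.2 in, the stress block lies entirely in the flange; analyse as a rectangular beam of width b_f.
M_n = T(d − a/2) = 144 × (28.8 − 0.662) = 4051.9 kip·in.
M_n = 4051.9/12 = 337.66 kip·ft.

M_n ≈ 338 kip·ft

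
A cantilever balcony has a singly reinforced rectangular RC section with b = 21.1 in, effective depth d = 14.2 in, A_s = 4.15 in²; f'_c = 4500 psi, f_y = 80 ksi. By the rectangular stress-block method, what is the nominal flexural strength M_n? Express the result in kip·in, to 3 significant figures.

M_n ≈ 4030 kip·in

T = A_s f_y = 4.15 × 80 = 332 kips.
a = T/(0.85 f'_c b) = 332/(0.85 × 4.5 × 21.1) = 4.114 in.
M_n = T(d − a/2) = 332 × (14.2 − 2.057) = 4031.5 kip·in.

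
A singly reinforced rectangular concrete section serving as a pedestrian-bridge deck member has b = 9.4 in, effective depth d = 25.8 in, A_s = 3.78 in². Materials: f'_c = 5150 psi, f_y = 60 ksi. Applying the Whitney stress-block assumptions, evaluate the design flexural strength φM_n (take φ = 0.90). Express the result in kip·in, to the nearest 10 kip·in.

T = A_s f_y = 3.78 × 60 = 226.8 kips.
a = T/(0.85 f'_c b) = 226.8/(0.85 × 5.15 × 9.4) = 5.512 in.
M_n = T(d − a/2) = 226.8 × (25.8 − 2.756) = 5226.4 kip·in.
φM_n = 0.90 × 5226.4 = 4703.8 kip·in.

φM_n ≈ 4700 kip·in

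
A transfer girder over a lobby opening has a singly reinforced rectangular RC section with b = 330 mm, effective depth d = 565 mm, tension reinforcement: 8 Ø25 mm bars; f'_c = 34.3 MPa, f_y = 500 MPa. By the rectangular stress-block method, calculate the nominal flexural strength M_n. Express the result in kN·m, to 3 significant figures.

A_s = 8 × 491 = 3928 mm².
T = A_s f_y = 3928 × 500 = 1964000 N = 1964 kN.
From C = T: a = T/(0.85 f'_c b) = 1964000/(0.85 × 34.3 × 330) = 204.13 mm.
M_n = T(d − a/2) = 1964 kN × (565 − 102.065) mm = 909.20 kN·m.

M_n ≈ 909 kN·m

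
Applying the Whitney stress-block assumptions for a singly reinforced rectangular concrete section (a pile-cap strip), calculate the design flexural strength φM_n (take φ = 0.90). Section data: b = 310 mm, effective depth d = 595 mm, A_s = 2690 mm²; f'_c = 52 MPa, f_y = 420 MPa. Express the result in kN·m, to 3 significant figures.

φM_n ≈ 563 kN·m

T = A_s f_y = 2690 × 420 = 1129800 N = 1129.8 kN.
From C = T: a = T/(0.85 f'_c b) = 1129800/(0.85 × 52 × 310) = 82.46 mm.
M_n = T(d − a/2) = 1129.8 kN × (595 − 41.23) mm = 625.65 kN·m.
φM_n = 0.90 × 625.65 = 563.09 kN·m.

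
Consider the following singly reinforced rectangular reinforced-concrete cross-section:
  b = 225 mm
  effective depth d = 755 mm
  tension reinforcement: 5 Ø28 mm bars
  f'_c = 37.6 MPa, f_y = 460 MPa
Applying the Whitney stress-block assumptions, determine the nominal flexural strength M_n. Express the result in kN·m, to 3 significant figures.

M_n ≈ 930 kN·m

A_s = 5 × 616 = 3080 mm².
T = A_s f_y = 3080 × 460 = 1416800 N = 1416.8 kN.
From C = T: a = T/(0.85 f'_c b) = 1416800/(0.85 × 37.6 × 225) = 197.02 mm.
M_n = T(d − a/2) = 1416.8 kN × (755 − 98.51) mm = 930.12 kN·m.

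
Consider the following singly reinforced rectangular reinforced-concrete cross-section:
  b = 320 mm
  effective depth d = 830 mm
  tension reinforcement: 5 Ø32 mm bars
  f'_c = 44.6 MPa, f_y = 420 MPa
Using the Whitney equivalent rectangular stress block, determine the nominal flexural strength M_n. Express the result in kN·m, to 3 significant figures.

A_s = 5 × 804 = 4020 mm².
T = A_s f_y = 4020 × 420 = 1688400 N = 1688.4 kN.
From C = T: a = T/(0.85 f'_c b) = 1688400/(0.85 × 44.6 × 320) = 139.18 mm.
M_n = T(d − a/2) = 1688.4 kN × (830 − 69.59) mm = 1283.88 kN·m.

M_n ≈ 1280 kN·m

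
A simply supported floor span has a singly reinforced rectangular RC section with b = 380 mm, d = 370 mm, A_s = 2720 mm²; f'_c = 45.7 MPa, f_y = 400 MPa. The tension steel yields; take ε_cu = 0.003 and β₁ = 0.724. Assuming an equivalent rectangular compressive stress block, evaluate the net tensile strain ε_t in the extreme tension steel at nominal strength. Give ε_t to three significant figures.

a = A_s f_y/(0.85 f'_c b) = 73.71 mm.
β₁ = 0.724, so c = a/β₁ = 73.71/0.724 = 101.81 mm.
From the linear strain diagram with ε_cu = 0.003: ε_t = 0.003 (d − c)/c = 0.003 × (370 − 101.81)/101.81 = 0.00790.
Since ε_t ≥ 0.005, the section is tension-controlled.

ε_t ≈ 0.00790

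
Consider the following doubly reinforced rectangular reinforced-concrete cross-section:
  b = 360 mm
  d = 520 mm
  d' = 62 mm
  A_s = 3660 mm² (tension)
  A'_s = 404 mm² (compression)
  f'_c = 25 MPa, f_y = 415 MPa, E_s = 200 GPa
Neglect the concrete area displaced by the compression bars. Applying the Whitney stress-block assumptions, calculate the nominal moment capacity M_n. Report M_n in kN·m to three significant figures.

M_n ≈ 660 kN·m

Assume both tension and compression steel yield.
Net tension couple steel: A_s − A'_s = 3256 mm².
a = (A_s − A'_s) f_y / (0.85 f'_c b) = 1351240/(0.85 × 25 × 360) = 176.63 mm.
c = a/β₁ = 176.63/0.85 = 207.80 mm; ε'_s = 0.003(c − d')/c = 0.0021 ≥ f_y/E_s = 0.0021, so compression steel does yield.
M_n = (A_s − A'_s) f_y (d − a/2) + A'_s f_y (d − d') = [1351240 × (520 − 88.315) + 167660 × (520 − 62)] × 10⁻⁶ = 583.31 + 76.79 = 660.10 kN·m.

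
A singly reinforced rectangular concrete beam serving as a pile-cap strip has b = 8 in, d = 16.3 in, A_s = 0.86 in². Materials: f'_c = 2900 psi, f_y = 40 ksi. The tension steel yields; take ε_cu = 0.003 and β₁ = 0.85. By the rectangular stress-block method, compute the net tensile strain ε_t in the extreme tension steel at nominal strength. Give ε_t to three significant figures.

ε_t ≈ 0.0208

a = A_s f_y/(0.85 f'_c b) = 1.744 in.
β₁ = 0.85, so c = a/β₁ = 1.744/0.85 = 2.052 in.
From the linear strain diagram with ε_cu = 0.003: ε_t = 0.003 (d − c)/c = 0.003 × (16.3 − 2.052)/2.052 = 0.0208.
Since ε_t ≥ 0.005, the section is tension-controlled.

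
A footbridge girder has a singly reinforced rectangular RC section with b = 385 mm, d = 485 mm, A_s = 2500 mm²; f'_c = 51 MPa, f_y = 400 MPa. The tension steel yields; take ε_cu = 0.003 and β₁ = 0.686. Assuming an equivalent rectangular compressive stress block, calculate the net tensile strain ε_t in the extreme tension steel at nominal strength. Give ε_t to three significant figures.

ε_t ≈ 0.0137

a = A_s f_y/(0.85 f'_c b) = 59.92 mm.
β₁ = 0.686, so c = a/β₁ = 59.92/0.686 = 87.35 mm.
From the linear strain diagram with ε_cu = 0.003: ε_t = 0.003 (d − c)/c = 0.003 × (485 − 87.35)/87.35 = 0.0137.
Since ε_t ≥ 0.005, the section is tension-controlled.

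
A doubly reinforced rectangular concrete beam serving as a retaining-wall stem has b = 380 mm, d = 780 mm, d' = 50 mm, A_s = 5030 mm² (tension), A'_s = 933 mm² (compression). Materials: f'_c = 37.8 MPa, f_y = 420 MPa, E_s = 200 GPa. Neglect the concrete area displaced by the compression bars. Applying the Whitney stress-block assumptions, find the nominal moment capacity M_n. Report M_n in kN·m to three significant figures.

Assume both tension and compression steel yield.
Net tension couple steel: A_s − A'_s = 4097 mm².
a = (A_s − A'_s) f_y / (0.85 f'_c b) = 1720740/(0.85 × 37.8 × 380) = 140.94 mm.
c = a/β₁ = 140.94/0.78 = 180.69 mm; ε'_s = 0.003(c − d')/c = 0.0022 ≥ f_y/E_s = 0.0021, so compression steel does yield.
M_n = (A_s − A'_s) f_y (d − a/2) + A'_s f_y (d − d') = [1720740 × (780 − 70.47) + 391860 × (780 − 50)] × 10⁻⁶ = 1220.92 + 286.06 = 1506.98 kN·m.

M_n ≈ 1510 kN·m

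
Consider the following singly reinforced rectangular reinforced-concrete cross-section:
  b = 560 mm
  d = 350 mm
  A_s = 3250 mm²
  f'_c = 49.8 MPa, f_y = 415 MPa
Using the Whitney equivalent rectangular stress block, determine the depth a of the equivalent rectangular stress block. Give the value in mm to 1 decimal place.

a ≈ 56.9 mm

T = A_s f_y = 3250 × 415 = 1348750 N = 1348.75 kN.
Setting C = 0.85 f'_c a b equal to T: a = 1348750/(0.85 × 49.8 × 560) = 56.9 mm.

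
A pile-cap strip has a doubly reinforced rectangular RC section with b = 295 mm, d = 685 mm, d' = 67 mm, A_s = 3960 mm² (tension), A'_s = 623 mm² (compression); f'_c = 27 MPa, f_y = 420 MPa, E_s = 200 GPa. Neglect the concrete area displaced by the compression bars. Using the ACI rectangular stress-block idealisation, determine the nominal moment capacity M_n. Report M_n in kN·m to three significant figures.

Assume both tension and compression steel yield.
Net tension couple steel: A_s − A'_s = 3337 mm².
a = (A_s − A'_s) f_y / (0.85 f'_c b) = 1401540/(0.85 × 27 × 295) = 207.01 mm.
c = a/β₁ = 207.01/0.85 = 243.54 mm; ε'_s = 0.003(c − d')/c = 0.0022 ≥ f_y/E_s = 0.0021, so compression steel does yield.
M_n = (A_s − A'_s) f_y (d − a/2) + A'_s f_y (d − d') = [1401540 × (685 − 103.505) + 261660 × (685 − 67)] × 10⁻⁶ = 814.99 + 161.71 = 976.70 kN·m.

M_n ≈ 977 kN·m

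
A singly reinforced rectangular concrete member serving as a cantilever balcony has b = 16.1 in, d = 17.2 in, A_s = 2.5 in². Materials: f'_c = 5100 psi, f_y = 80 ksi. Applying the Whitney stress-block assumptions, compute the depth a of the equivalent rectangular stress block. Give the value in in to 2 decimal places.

a ≈ 2.87 in

T = A_s f_y = 2.5 × 80 = 200 kips.
a = T/(0.85 f'_c b) = 200/(0.85 × 5.1 × 16.1) = 2.87 in.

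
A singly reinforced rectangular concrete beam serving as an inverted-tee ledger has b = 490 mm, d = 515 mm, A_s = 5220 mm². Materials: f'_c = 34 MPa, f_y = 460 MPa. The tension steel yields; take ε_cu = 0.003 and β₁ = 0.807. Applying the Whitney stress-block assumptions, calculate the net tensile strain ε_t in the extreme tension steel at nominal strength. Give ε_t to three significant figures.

ε_t ≈ 0.00435

a = A_s f_y/(0.85 f'_c b) = 169.56 mm.
β₁ = 0.807, so c = a/β₁ = 169.56/0.807 = 210.11 mm.
From the linear strain diagram with ε_cu = 0.003: ε_t = 0.003 (d − c)/c = 0.003 × (515 − 210.11)/210.11 = 0.00435.
ε_t is between 0.004 and 0.005 — transition zone.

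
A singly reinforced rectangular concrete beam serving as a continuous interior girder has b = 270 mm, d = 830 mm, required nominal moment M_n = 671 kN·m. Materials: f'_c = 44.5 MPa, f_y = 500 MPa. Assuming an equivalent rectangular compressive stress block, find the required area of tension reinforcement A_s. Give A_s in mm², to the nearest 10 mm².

A_s ≈ 1700 mm²

With M_n = 0.85 f'_c a b (d − a/2), solve the quadratic for a:
a = d − √(d² − 2M_n/(0.85 f'_c b)) = 830 − √(830² − 2 × 671×10⁶/(0.85 × 44.5 × 270)) = 83.34 mm.
A_s = 0.85 f'_c a b / f_y = 0.85 × 44.5 × 83.34 × 270 / 500 = 1702.3 mm².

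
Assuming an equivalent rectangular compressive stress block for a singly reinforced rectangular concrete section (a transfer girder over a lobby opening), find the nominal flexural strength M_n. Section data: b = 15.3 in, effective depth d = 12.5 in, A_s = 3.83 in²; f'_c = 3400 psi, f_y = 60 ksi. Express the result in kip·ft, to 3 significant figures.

M_n ≈ 190 kip·ft

T = A_s f_y = 3.83 × 60 = 229.8 kips.
a = T/(0.85 f'_c b) = 229.8/(0.85 × 3.4 × 15.3) = 5.197 in.
M_n = T(d − a/2) = 229.8 × (12.5 − 2.5985) = 2275.4 kip·in = 2275.4/12 = 189.62 kip·ft.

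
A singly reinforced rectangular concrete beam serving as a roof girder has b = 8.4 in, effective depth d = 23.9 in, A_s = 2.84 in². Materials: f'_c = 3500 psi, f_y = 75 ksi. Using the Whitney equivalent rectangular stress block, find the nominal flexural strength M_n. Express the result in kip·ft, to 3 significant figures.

M_n ≈ 349 kip·ft

T = A_s f_y = 2.84 × 75 = 213 kips.
a = T/(0.85 f'_c b) = 213/(0.85 × 3.5 × 8.4) = 8.523 in.
M_n = T(d − a/2) = 213 × (23.9 − 4.2615) = 4183.0 kip·in = 4183.0/12 = 348.58 kip·ft.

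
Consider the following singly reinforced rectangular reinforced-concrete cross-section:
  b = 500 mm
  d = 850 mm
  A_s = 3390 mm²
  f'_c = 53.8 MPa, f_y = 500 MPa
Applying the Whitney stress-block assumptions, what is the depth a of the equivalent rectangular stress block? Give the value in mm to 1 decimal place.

T = A_s f_y = 3390 × 500 = 1695000 N = 1695 kN.
Setting C = 0.85 f'_c a b equal to T: a = 1695000/(0.85 × 53.8 × 500) = 74.1 mm.

a ≈ 74.1 mm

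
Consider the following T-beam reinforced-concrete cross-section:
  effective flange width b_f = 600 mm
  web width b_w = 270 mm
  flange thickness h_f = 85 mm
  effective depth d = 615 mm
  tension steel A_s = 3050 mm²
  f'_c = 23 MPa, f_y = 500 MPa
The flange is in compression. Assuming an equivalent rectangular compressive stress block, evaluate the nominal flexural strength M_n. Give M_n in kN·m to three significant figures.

M_n ≈ 824 kN·m

Tension: T = A_s f_y = 3050 × 500 = 1525000 N.
Try a within the flange: a = T/(0.85 f'_c b_f) = 1525000/(0.85 × 23 × 600) = 130.01 mm.
a = 130.01 > h_f = 85 mm: the block extends into the web. Split into flange-overhang and web parts.
C_f = 0.85 f'_c (b_f − b_w) h_f = 0.85 × 23 × (600 − 270) × 85 = 548378 N.
Remaining web compression depth: a_w = (T − C_f)/(0.85 f'_c b_w) = (1525000 − 548378)/(0.85 × 23 × 270) = 185.02 mm.
M_n = C_f(d − h_f/2) + (T − C_f)(d − a_w/2) = 548378 × (615 − 42.5) + 976622 × (615 − 92.51) = 313.95 + 510.28 = 824.23 × 10⁶ N·mm.
M_n = 824.23 kN·m.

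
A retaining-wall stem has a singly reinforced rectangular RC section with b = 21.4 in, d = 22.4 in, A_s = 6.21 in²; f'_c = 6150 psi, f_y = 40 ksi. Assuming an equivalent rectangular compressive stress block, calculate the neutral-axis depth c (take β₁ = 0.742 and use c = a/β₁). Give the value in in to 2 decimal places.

T = A_s f_y = 6.21 × 40 = 248.4 kips.
a = T/(0.85 f'_c b) = 248.4/(0.85 × 6.15 × 21.4) = 2.2205 in.
With β₁ = 0.742, c = a/β₁ = 2.2205/0.742 = 2.99 in.

c ≈ 2.99 in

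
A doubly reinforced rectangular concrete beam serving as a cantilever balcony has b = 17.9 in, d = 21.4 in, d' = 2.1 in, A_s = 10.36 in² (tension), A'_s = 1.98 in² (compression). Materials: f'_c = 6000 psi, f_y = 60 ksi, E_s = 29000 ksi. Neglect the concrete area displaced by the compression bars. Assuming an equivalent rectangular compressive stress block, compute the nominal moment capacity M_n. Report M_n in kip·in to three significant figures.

Assume both steels yield.
a = (A_s − A'_s) f_y/(0.85 f'_c b) = (10.36 − 1.98) × 60/(0.85 × 6 × 17.9) = 5.508 in.
c = a/β₁ = 5.508/0.75 = 7.344 in; ε'_s = 0.003(c − d')/c = 0.0021 ≥ ε_y = 0.0021, so the compression steel yields.
M_n = (A_s − A'_s) f_y (d − a/2) + A'_s f_y (d − d') = 502.8 × (21.4 − 2.754) + 118.8 × (21.4 − 2.1) = 9375.2 + 2292.8 = 11668.0 kip·in.

M_n ≈ 11700 kip·in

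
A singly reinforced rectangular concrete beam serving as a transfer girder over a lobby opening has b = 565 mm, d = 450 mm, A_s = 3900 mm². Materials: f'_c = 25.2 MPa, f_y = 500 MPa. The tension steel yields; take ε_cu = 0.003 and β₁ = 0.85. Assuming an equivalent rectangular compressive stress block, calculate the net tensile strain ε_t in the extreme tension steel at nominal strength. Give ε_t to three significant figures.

a = A_s f_y/(0.85 f'_c b) = 161.13 mm.
β₁ = 0.85, so c = a/β₁ = 161.13/0.85 = 189.56 mm.
From the linear strain diagram with ε_cu = 0.003: ε_t = 0.003 (d − c)/c = 0.003 × (450 − 189.56)/189.56 = 0.00412.
ε_t is between 0.004 and 0.005 — transition zone.

ε_t ≈ 0.00412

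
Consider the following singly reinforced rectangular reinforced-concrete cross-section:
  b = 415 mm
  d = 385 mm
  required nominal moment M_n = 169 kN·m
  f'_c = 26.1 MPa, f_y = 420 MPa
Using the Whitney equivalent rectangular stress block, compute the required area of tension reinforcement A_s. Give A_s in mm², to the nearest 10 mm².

A_s ≈ 1120 mm²

With M_n = 0.85 f'_c a b (d − a/2), solve the quadratic for a:
a = d − √(d² − 2M_n/(0.85 f'_c b)) = 385 − √(385² − 2 × 169×10⁶/(0.85 × 26.1 × 415)) = 51.06 mm.
A_s = 0.85 f'_c a b / f_y = 0.85 × 26.1 × 51.06 × 415 / 420 = 1119.3 mm².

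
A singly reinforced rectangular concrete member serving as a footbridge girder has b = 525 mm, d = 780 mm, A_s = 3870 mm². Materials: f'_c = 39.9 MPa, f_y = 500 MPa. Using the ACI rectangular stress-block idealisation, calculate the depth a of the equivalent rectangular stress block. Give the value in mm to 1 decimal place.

a ≈ 108.7 mm

T = A_s f_y = 3870 × 500 = 1935000 N = 1935 kN.
Setting C = 0.85 f'_c a b equal to T: a = 1935000/(0.85 × 39.9 × 525) = 108.7 mm.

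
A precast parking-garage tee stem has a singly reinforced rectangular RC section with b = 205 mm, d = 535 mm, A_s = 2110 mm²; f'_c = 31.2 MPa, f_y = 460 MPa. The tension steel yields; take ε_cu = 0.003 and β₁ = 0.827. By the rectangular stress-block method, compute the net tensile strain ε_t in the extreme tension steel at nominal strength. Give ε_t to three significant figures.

ε_t ≈ 0.00443

a = A_s f_y/(0.85 f'_c b) = 178.53 mm.
β₁ = 0.827, so c = a/β₁ = 178.53/0.827 = 215.88 mm.
From the linear strain diagram with ε_cu = 0.003: ε_t = 0.003 (d − c)/c = 0.003 × (535 − 215.88)/215.88 = 0.00443.
ε_t is between 0.004 and 0.005 — transition zone.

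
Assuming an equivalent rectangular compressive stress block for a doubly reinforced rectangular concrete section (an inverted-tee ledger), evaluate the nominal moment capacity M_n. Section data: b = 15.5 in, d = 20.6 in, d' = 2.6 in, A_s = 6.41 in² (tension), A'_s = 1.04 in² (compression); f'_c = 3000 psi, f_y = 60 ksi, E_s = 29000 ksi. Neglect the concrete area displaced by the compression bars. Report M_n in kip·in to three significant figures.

M_n ≈ 6450 kip·in

Assume both steels yield.
a = (A_s − A'_s) f_y/(0.85 f'_c b) = (6.41 − 1.04) × 60/(0.85 × 3 × 15.5) = 8.152 in.
c = a/β₁ = 8.152/0.85 = 9.591 in; ε'_s = 0.003(c − d')/c = 0.0022 ≥ ε_y = 0.0021, so the compression steel yields.
M_n = (A_s − A'_s) f_y (d − a/2) + A'_s f_y (d − d') = 322.2 × (20.6 − 4.076) + 62.4 × (20.6 − 2.6) = 5324.0 + 1123.2 = 6447.2 kip·in.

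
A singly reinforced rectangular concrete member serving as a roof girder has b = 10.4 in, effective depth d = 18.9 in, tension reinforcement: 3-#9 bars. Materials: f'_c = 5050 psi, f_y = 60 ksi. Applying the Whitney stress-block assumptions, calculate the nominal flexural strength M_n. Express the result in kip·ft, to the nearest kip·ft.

M_n ≈ 253 kip·ft

A_s = 3 × 1 = 3 in².
T = A_s f_y = 3 × 60 = 180 kips.
a = T/(0.85 f'_c b) = 180/(0.85 × 5.05 × 10.4) = 4.032 in.
M_n = T(d − a/2) = 180 × (18.9 − 2.016) = 3039.1 kip·in = 3039.1/12 = 253.26 kip·ft.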